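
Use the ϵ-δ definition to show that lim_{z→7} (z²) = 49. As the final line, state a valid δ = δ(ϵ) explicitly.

δ = min(1, ϵ/15)

Let ϵ > 0 be given. We seek δ > 0 with 0 < |z − 7| < δ ⇒ |z² − 49| < ϵ.
Factor: z² − 49 = (z − 7)(z + 7), so |z² − 49| = |z − 7|·|z + 7|.
Impose δ ≤ 1 so that |z| < 8; then |z + 7| ≤ 15.
Hence |z² − 49| ≤ 15|z − 7|, which is < ϵ once |z − 7| < ϵ/15.
Take δ = min(1, ϵ/15). If 0 < |z − 7| < δ then both bounds hold and |z² − 49| ≤ 15|z − 7| < 15·(ϵ/15) = ϵ.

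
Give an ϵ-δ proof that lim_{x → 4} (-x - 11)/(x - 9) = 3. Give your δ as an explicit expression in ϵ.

Fix ϵ > 0. We want δ > 0 with 0 < |x − 4| < δ ⇒ |(-x - 11)/(x - 9) − 3| < ϵ.
Combining over a common denominator, (-x - 11)/(x - 9) − 3 = [(-x - 11)·(-5) − (-15)·(x - 9)] / [(-5)·(x - 9)] = 20(x − 4) / ((-5)(x - 9)).
So |(-x - 11)/(x - 9) − 3| = 20|x − 4| / (5·|x − 9|).
Restrict δ ≤ 5/2. Then |x − 4| < 5/2 gives |x − 9| = |(x − 4) + (-5)| ≥ 5 − 5/2 = 5/2.
Hence |(-x - 11)/(x - 9) − 3| < 20|x − 4|/(5·(5/2)) = (8/5)|x − 4|, which is < ϵ once |x − 4| < (5/8)ϵ.
Take δ = min(5/2, (5/8)ϵ). Then 0 < |x − 4| < δ forces both bounds, so |(-x - 11)/(x - 9) − 3| < ϵ.

δ = min(5/2, (5/8)ϵ)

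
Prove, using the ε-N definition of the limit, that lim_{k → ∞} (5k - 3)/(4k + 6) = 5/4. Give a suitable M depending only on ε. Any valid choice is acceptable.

Fix ε > 0. For k ≥ 1, |(5k - 3)/(4k + 6) − (5/4)| = |-42|/(4(4k + 6)) = 42/(4(4k + 6)).
Since 4k + 6 ≥ 4k for k ≥ 1, this is ≤ 42/(4·4k) = (21/8)/k.
So |(5k - 3)/(4k + 6) − (5/4)| < ε whenever k > (21/8)/ε.
Take M = (21/8)/ε. If k > M then |(5k - 3)/(4k + 6) − (5/4)| ≤ (21/8)/k < ε.

M = (21/8)/ε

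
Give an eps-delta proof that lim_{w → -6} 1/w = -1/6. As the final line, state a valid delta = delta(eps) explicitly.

delta = min(3, 18eps)

Let eps > 0 be given. We seek delta > 0 such that 0 < |w + 6| < delta implies |1/w + 1/6| < eps.
|1/w + 1/6| = |-6 − w|/(6·|w|) = |w + 6|/(6|w|).
Require delta ≤ 3 so that |w| > 6 − 3 = 3, hence 6|w| > 18.
Then |1/w + 1/6| < |w + 6|/18, which is < eps when |w + 6| < 18eps.
Take delta = min(3, 18eps). Then 0 < |w + 6| < delta gives both |w + 6| < 3 and |w + 6| < 18eps, so |1/w + 1/6| < eps.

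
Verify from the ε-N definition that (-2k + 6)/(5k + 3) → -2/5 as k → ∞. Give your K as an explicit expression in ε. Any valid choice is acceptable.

Fix ε > 0. For k ≥ 1, |(-2k + 6)/(5k + 3) + 2/5| = |36|/(5(5k + 3)) = 36/(5(5k + 3)).
Since 5k + 3 ≥ 5k for k ≥ 1, this is ≤ 36/(5·5k) = (36/25)/k.
So |(-2k + 6)/(5k + 3) + 2/5| < ε whenever k > (36/25)/ε.
Take K = (36/25)/ε. If k > K then |(-2k + 6)/(5k + 3) + 2/5| ≤ (36/25)/k < ε.

K = (36/25)/ε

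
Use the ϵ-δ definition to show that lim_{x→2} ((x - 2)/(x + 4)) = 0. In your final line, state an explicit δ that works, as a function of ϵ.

δ = min(3, 3ϵ)

Let ϵ > 0 be given. We want δ > 0 with 0 < |x − 2| < δ ⇒ |(x - 2)/(x + 4) − 0| < ϵ.
Combining over a common denominator, (x - 2)/(x + 4) − 0 = [(x - 2)·6 − 0·(x + 4)] / [6·(x + 4)] = 6(x − 2) / (6(x + 4)).
So |(x - 2)/(x + 4) − 0| = 6|x − 2| / (6·|x + 4|).
Restrict δ ≤ 3. Then |x − 2| < 3 gives |x + 4| = |(x − 2) + 6| ≥ 6 − 3 = 3.
Hence |(x - 2)/(x + 4) − 0| < 6|x − 2|/(6·3) = (1/3)|x − 2|, which is < ϵ once |x − 2| < 3ϵ.
Take δ = min(3, 3ϵ). Then 0 < |x − 2| < δ forces both bounds, so |(x - 2)/(x + 4) − 0| < ϵ.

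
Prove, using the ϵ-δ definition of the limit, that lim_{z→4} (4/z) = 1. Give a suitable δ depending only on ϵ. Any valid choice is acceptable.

δ = min(2, 2ϵ)

Fix ϵ > 0. We seek δ > 0 such that 0 < |z − 4| < δ implies |4/z − 1| < ϵ.
|4/z − 1| = 4·|4 − z|/(4·|z|) = 4|z − 4|/(4|z|).
Require δ ≤ 2 so that |z| > 4 − 2 = 2, hence 4|z| > 8.
Then |4/z − 1| < 4|z − 4|/8, which is < ϵ when |z − 4| < 2ϵ.
Take δ = min(2, 2ϵ). Then 0 < |z − 4| < δ gives both |z − 4| < 2 and |z − 4| < 2ϵ, so |4/z − 1| < ϵ.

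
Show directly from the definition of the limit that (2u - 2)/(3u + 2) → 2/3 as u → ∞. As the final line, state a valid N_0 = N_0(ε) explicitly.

N_0 = (10/9)/ε

Fix ε > 0. We seek N_0 > 0 such that u > N_0 implies |(2u - 2)/(3u + 2) − (2/3)| < ε.
(2u - 2)/(3u + 2) − (2/3) = (3(2u - 2) − 2(3u + 2)) / (3(3u + 2)) = -10/(3(3u + 2)).
For u > 0 we have 3u + 2 > 3u, so |(2u - 2)/(3u + 2) − (2/3)| = 10/(3(3u + 2)) < 10/(3·3u) = (10/9)/u.
Thus |(2u - 2)/(3u + 2) − (2/3)| < ε whenever u > (10/9)/ε.
Take N_0 = (10/9)/ε. If u > N_0 then |(2u - 2)/(3u + 2) − (2/3)| < (10/9)/u < ε.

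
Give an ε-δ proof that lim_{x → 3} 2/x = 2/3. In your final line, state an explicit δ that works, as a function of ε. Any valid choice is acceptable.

δ = min(3/2, (9/4)ε)

Suppose ε > 0. We seek δ > 0 such that 0 < |x − 3| < δ implies |2/x − (2/3)| < ε.
|2/x − (2/3)| = 2·|3 − x|/(3·|x|) = 2|x − 3|/(3|x|).
Require δ ≤ 3/2 so that |x| > 3 − 3/2 = 3/2, hence 3|x| > 9/2.
Then |2/x − (2/3)| < 2|x − 3|/(9/2), which is < ε when |x − 3| < (9/4)ε.
Take δ = min(3/2, (9/4)ε). Then 0 < |x − 3| < δ gives both |x − 3| < 3/2 and |x − 3| < (9/4)ε, so |2/x − (2/3)| < ε.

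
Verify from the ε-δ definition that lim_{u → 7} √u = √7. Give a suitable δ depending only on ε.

Suppose ε > 0. We want δ > 0 such that 0 < |u − 7| < δ implies |√u − √7| < ε.
Multiplying by the conjugate, |√u − √7| = |u − 7|/(√u + √7).
Restrict δ ≤ 7 so that |u − 7| < 7 forces u > 0, and then √u + √7 > √7.
Hence |√u − √7| < |u − 7|/√7, which is < ε once |u − 7| < √7·ε.
Take δ = min(7, √7·ε). If 0 < |u − 7| < δ then u > 0 and |√u − √7| < |u − 7|/√7 < ε.

δ = min(7, √7·ε)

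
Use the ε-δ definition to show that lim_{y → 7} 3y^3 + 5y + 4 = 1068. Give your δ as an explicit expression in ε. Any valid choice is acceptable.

δ = min(1, ε/512)

Fix ε > 0. We want δ > 0 such that 0 < |y − 7| < δ implies |(3y^3 + 5y + 4) − 1068| < ε.
(3y^3 + 5y + 4) − 1068 = 3y^3 + 5y - 1064 = (y − 7)(3y^2 + 21y + 152).
So |(3y^3 + 5y + 4) − 1068| = |y − 7|·|3y^2 + 21y + 152|.
Assume first that |y − 7| < 1, so |y| < 8. Then |3y^2 + 21y + 152| ≤ 3·8^2 + 21·8 + 152 = 512.
Hence |(3y^3 + 5y + 4) − 1068| ≤ 512|y − 7| < ε provided |y − 7| < ε/512.
Choosing δ = min(1, ε/512) ensures both conditions, hence |(3y^3 + 5y + 4) − 1068| < ε.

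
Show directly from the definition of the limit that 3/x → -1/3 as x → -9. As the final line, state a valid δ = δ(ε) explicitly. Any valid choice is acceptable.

Suppose ε > 0. We seek δ > 0 such that 0 < |x + 9| < δ implies |3/x + 1/3| < ε.
|3/x + 1/3| = 3·|-9 − x|/(9·|x|) = 3|x + 9|/(9|x|).
Require δ ≤ 9/2 so that |x| > 9 − 9/2 = 9/2, hence 9|x| > 81/2.
Then |3/x + 1/3| < 3|x + 9|/(81/2), which is < ε when |x + 9| < (27/2)ε.
Take δ = min(9/2, (27/2)ε). Then 0 < |x + 9| < δ gives both |x + 9| < 9/2 and |x + 9| < (27/2)ε, so |3/x + 1/3| < ε.

δ = min(9/2, (27/2)ε)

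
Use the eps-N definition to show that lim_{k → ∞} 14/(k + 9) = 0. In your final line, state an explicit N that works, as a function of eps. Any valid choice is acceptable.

N = 14/eps

Let eps > 0 be given. For k ≥ 1, |14/(k + 9) − 0| = 14/(k + 9) ≤ 14/k.
We need 14/k < eps, i.e. k > 14/eps.
Take N = 14/eps. If k > N then |14/(k + 9)| ≤ 14/k < eps.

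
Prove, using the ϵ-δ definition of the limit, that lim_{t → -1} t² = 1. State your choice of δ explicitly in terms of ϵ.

δ = min(1, ϵ/3)

Let ϵ > 0 be given. We seek δ > 0 with 0 < |t + 1| < δ ⇒ |t² − 1| < ϵ.
Factor: t² − 1 = (t + 1)(t - 1), so |t² − 1| = |t + 1|·|t - 1|.
Impose δ ≤ 1 so that |t| < 2; then |t - 1| ≤ 3.
Hence |t² − 1| ≤ 3|t + 1|, which is < ϵ once |t + 1| < ϵ/3.
Take δ = min(1, ϵ/3). If 0 < |t + 1| < δ then both bounds hold and |t² − 1| ≤ 3|t + 1| < 3·(ϵ/3) = ϵ.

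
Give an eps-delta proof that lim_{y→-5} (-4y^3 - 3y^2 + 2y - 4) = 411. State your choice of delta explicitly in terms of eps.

Let eps > 0 be given. We want delta > 0 such that 0 < |y + 5| < delta implies |(-4y^3 - 3y^2 + 2y - 4) − 411| < eps.
(-4y^3 - 3y^2 + 2y - 4) − 411 = -4y^3 - 3y^2 + 2y - 415 = (y + 5)(-4y^2 + 17y - 83).
So |(-4y^3 - 3y^2 + 2y - 4) − 411| = |y + 5|·|-4y^2 + 17y - 83|.
Require delta ≤ 1. Then |y + 5| < 1 gives |y| < 6, and by the triangle inequality |-4y^2 + 17y - 83| ≤ 4·6^2 + 17·6 + 83 = 329.
Hence |(-4y^3 - 3y^2 + 2y - 4) − 411| ≤ 329|y + 5| < eps provided |y + 5| < eps/329.
Choosing delta = min(1, eps/329) ensures both conditions, hence |(-4y^3 - 3y^2 + 2y - 4) − 411| < eps.

delta = min(1, eps/329)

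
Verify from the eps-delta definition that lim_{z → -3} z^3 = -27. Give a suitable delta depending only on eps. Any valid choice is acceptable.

delta = min(1, eps/37)

Fix eps > 0. We seek delta > 0 with 0 < |z + 3| < delta ⇒ |z^3 + 27| < eps.
Factor: z^3 + 27 = (z + 3)(z^2 - 3z + 9), so |z^3 + 27| = |z + 3|·|z^2 - 3z + 9|.
Impose delta ≤ 1 so that |z| < 4; then |z^2 - 3z + 9| ≤ 37.
Hence |z^3 + 27| ≤ 37|z + 3|, which is < eps once |z + 3| < eps/37.
Take delta = min(1, eps/37). If 0 < |z + 3| < delta then both bounds hold and |z^3 + 27| ≤ 37|z + 3| < 37·(eps/37) = eps.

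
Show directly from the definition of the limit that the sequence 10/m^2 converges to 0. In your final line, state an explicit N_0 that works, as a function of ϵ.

Let ϵ > 0. For m ≥ 1, |10/m^2 − 0| = 10/m^2.
10/m^2 < ϵ ⇔ m^2 > 10/ϵ ⇔ m > (10/ϵ)^{1/2}.
Take N_0 = (10/ϵ)^{1/2}. Then m > N_0 implies 10/m^2 < ϵ.

N_0 = (10/ϵ)^{1/2}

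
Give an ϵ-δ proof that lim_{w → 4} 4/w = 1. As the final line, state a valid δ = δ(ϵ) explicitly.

Let ϵ > 0 be given. We seek δ > 0 such that 0 < |w − 4| < δ implies |4/w − 1| < ϵ.
|4/w − 1| = 4·|4 − w|/(4·|w|) = 4|w − 4|/(4|w|).
Restrict δ ≤ 2. Then |w − 4| < 2 gives |w| > 2, so 4|w| > 8.
Then |4/w − 1| < 4|w − 4|/8, which is < ϵ when |w − 4| < 2ϵ.
Take δ = min(2, 2ϵ). Then 0 < |w − 4| < δ gives both |w − 4| < 2 and |w − 4| < 2ϵ, so |4/w − 1| < ϵ.

δ = min(2, 2ϵ)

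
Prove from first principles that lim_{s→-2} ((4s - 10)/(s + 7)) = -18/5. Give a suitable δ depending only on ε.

δ = min(5/2, (25/76)ε)

Let ε > 0. We want δ > 0 with 0 < |s + 2| < δ ⇒ |(4s - 10)/(s + 7) + 18/5| < ε.
Combining over a common denominator, (4s - 10)/(s + 7) + 18/5 = [(4s - 10)·5 − (-18)·(s + 7)] / [5·(s + 7)] = 38(s + 2) / (5(s + 7)).
So |(4s - 10)/(s + 7) + 18/5| = 38|s + 2| / (5·|s + 7|).
Require δ ≤ 5/2, so |s + 7| ≥ |5| − |s + 2| > 5 − 5/2 = 5/2.
Hence |(4s - 10)/(s + 7) + 18/5| < 38|s + 2|/(5·(5/2)) = (76/25)|s + 2|, which is < ε once |s + 2| < (25/76)ε.
Take δ = min(5/2, (25/76)ε). Then 0 < |s + 2| < δ forces both bounds, so |(4s - 10)/(s + 7) + 18/5| < ε.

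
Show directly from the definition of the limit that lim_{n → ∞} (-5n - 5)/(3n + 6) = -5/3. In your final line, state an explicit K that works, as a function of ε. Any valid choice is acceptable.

K = (5/3)/ε

Fix ε > 0. For n ≥ 1, |(-5n - 5)/(3n + 6) + 5/3| = |15|/(3(3n + 6)) = 15/(3(3n + 6)).
Since 3n + 6 ≥ 3n for n ≥ 1, this is ≤ 15/(3·3n) = (5/3)/n.
So |(-5n - 5)/(3n + 6) + 5/3| < ε whenever n > (5/3)/ε.
Take K = (5/3)/ε. If n > K then |(-5n - 5)/(3n + 6) + 5/3| ≤ (5/3)/n < ε.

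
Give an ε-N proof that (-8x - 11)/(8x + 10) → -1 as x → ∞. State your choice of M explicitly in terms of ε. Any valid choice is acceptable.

M = (1/8)/ε

Let ε > 0 be given. We seek M > 0 such that x > M implies |(-8x - 11)/(8x + 10) + 1| < ε.
(-8x - 11)/(8x + 10) + 1 = (8(-8x - 11) − (-8)(8x + 10)) / (8(8x + 10)) = -8/(8(8x + 10)).
For x > 0 we have 8x + 10 > 8x, so |(-8x - 11)/(8x + 10) + 1| = 8/(8(8x + 10)) < 8/(8·8x) = (1/8)/x.
Thus |(-8x - 11)/(8x + 10) + 1| < ε whenever x > (1/8)/ε.
Take M = (1/8)/ε. If x > M then |(-8x - 11)/(8x + 10) + 1| < (1/8)/x < ε.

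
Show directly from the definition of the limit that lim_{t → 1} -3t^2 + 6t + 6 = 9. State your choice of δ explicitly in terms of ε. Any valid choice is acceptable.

Let ε > 0 be given. We want δ > 0 such that 0 < |t − 1| < δ implies |(-3t^2 + 6t + 6) − 9| < ε.
(-3t^2 + 6t + 6) − 9 = -3t^2 + 6t - 3 = (t − 1)(-3t + 3).
So |(-3t^2 + 6t + 6) − 9| = |t − 1|·|-3t + 3|.
Require δ ≤ 2. Then |t − 1| < 2 gives |t| < 3, and by the triangle inequality |-3t + 3| ≤ 3·3 + 3 = 12.
Hence |(-3t^2 + 6t + 6) − 9| ≤ 12|t − 1| < ε provided |t − 1| < ε/12.
Choosing δ = min(2, ε/12) ensures both conditions, hence |(-3t^2 + 6t + 6) − 9| < ε.

δ = min(2, ε/12)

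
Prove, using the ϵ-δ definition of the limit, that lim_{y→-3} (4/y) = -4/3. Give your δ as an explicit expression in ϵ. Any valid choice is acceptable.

Let ϵ > 0 be given. We seek δ > 0 such that 0 < |y + 3| < δ implies |4/y + 4/3| < ϵ.
|4/y + 4/3| = 4·|-3 − y|/(3·|y|) = 4|y + 3|/(3|y|).
Restrict δ ≤ 3/2. Then |y + 3| < 3/2 gives |y| > 3/2, so 3|y| > 9/2.
Then |4/y + 4/3| < 4|y + 3|/(9/2), which is < ϵ when |y + 3| < (9/8)ϵ.
Take δ = min(3/2, (9/8)ϵ). Then 0 < |y + 3| < δ gives both |y + 3| < 3/2 and |y + 3| < (9/8)ϵ, so |4/y + 4/3| < ϵ.

δ = min(3/2, (9/8)ϵ)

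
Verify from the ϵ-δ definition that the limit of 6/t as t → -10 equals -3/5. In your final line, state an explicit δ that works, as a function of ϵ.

δ = min(5, (25/3)ϵ)

Let ϵ > 0. We seek δ > 0 such that 0 < |t + 10| < δ implies |6/t + 3/5| < ϵ.
|6/t + 3/5| = 6·|-10 − t|/(10·|t|) = 6|t + 10|/(10|t|).
Require δ ≤ 5 so that |t| > 10 − 5 = 5, hence 10|t| > 50.
Then |6/t + 3/5| < 6|t + 10|/50, which is < ϵ when |t + 10| < (25/3)ϵ.
Take δ = min(5, (25/3)ϵ). Then 0 < |t + 10| < δ gives both |t + 10| < 5 and |t + 10| < (25/3)ϵ, so |6/t + 3/5| < ϵ.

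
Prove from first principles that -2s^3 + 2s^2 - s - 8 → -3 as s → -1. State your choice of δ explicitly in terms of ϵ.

Let ϵ > 0. We want δ > 0 such that 0 < |s + 1| < δ implies |(-2s^3 + 2s^2 - s - 8) + 3| < ϵ.
(-2s^3 + 2s^2 - s - 8) + 3 = -2s^3 + 2s^2 - s - 5 = (s + 1)(-2s^2 + 4s - 5).
So |(-2s^3 + 2s^2 - s - 8) + 3| = |s + 1|·|-2s^2 + 4s - 5|.
Require δ ≤ 2. Then |s + 1| < 2 gives |s| < 3, and by the triangle inequality |-2s^2 + 4s - 5| ≤ 2·3^2 + 4·3 + 5 = 35.
Hence |(-2s^3 + 2s^2 - s - 8) + 3| ≤ 35|s + 1| < ϵ provided |s + 1| < ϵ/35.
Choosing δ = min(2, ϵ/35) ensures both conditions, hence |(-2s^3 + 2s^2 - s - 8) + 3| < ϵ.

δ = min(2, ϵ/35)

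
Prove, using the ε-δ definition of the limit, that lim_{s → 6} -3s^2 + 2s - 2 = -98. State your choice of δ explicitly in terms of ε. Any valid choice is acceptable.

Let ε > 0 be given. We want δ > 0 such that 0 < |s − 6| < δ implies |(-3s^2 + 2s - 2) + 98| < ε.
(-3s^2 + 2s - 2) + 98 = -3s^2 + 2s + 96 = (s − 6)(-3s - 16).
So |(-3s^2 + 2s - 2) + 98| = |s − 6|·|-3s - 16|.
Assume first that |s − 6| < 2, so |s| < 8. Then |-3s - 16| ≤ 3·8 + 16 = 40.
Hence |(-3s^2 + 2s - 2) + 98| ≤ 40|s − 6| < ε provided |s − 6| < ε/40.
Choosing δ = min(2, ε/40) ensures both conditions, hence |(-3s^2 + 2s - 2) + 98| < ε.

δ = min(2, ε/40)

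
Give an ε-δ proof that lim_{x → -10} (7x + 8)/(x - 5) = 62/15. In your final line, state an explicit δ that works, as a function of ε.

δ = min(15/2, (225/86)ε)

Suppose ε > 0. We want δ > 0 with 0 < |x + 10| < δ ⇒ |(7x + 8)/(x - 5) − (62/15)| < ε.
Combining over a common denominator, (7x + 8)/(x - 5) − (62/15) = [(7x + 8)·(-15) − (-62)·(x - 5)] / [(-15)·(x - 5)] = -43(x + 10) / ((-15)(x - 5)).
So |(7x + 8)/(x - 5) − (62/15)| = 43|x + 10| / (15·|x − 5|).
Require δ ≤ 15/2, so |x − 5| ≥ |-15| − |x + 10| > 15 − 15/2 = 15/2.
Hence |(7x + 8)/(x - 5) − (62/15)| < 43|x + 10|/(15·(15/2)) = (86/225)|x + 10|, which is < ε once |x + 10| < (225/86)ε.
Take δ = min(15/2, (225/86)ε). Then 0 < |x + 10| < δ forces both bounds, so |(7x + 8)/(x - 5) − (62/15)| < ε.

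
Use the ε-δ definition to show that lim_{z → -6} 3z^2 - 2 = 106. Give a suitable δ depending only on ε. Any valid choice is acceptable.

Let ε > 0 be given. We want δ > 0 such that 0 < |z + 6| < δ implies |(3z^2 - 2) − 106| < ε.
(3z^2 - 2) − 106 = 3z^2 - 108 = (z + 6)(3z - 18).
So |(3z^2 - 2) − 106| = |z + 6|·|3z - 18|.
Assume first that |z + 6| < 1, so |z| < 7. Then |3z - 18| ≤ 3·7 + 18 = 39.
Hence |(3z^2 - 2) − 106| ≤ 39|z + 6| < ε provided |z + 6| < ε/39.
Choosing δ = min(1, ε/39) ensures both conditions, hence |(3z^2 - 2) − 106| < ε.

δ = min(1, ε/39)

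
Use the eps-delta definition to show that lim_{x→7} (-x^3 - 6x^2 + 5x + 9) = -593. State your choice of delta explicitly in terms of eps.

Let eps > 0. We want delta > 0 such that 0 < |x − 7| < delta implies |(-x^3 - 6x^2 + 5x + 9) + 593| < eps.
(-x^3 - 6x^2 + 5x + 9) + 593 = -x^3 - 6x^2 + 5x + 602 = (x − 7)(-x^2 - 13x - 86).
So |(-x^3 - 6x^2 + 5x + 9) + 593| = |x − 7|·|-x^2 - 13x - 86|.
Require delta ≤ 2. Then |x − 7| < 2 gives |x| < 9, and by the triangle inequality |-x^2 - 13x - 86| ≤ 9^2 + 13·9 + 86 = 284.
Hence |(-x^3 - 6x^2 + 5x + 9) + 593| ≤ 284|x − 7| < eps provided |x − 7| < eps/284.
Take delta = min(2, eps/284). Then 0 < |x − 7| < delta gives both |x − 7| < 2 and |x − 7| < eps/284, so |(-x^3 - 6x^2 + 5x + 9) + 593| < eps.

delta = min(2, eps/284)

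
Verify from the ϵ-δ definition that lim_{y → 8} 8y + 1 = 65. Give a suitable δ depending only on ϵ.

δ = ϵ/8

Let ϵ > 0 be given. We need δ > 0 so that 0 < |y − 8| < δ implies |(8y + 1) − 65| < ϵ.
|(8y + 1) − 65| = |8y - 64| = 8|y − 8|.
Thus it suffices that |y − 8| < ϵ/8.
Choosing δ = ϵ/8 gives |(8y + 1) − 65| = 8|y − 8| < ϵ whenever |y − 8| < δ.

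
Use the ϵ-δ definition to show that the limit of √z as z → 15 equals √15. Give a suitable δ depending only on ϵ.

δ = min(15, √15·ϵ)

Let ϵ > 0 be given. We want δ > 0 such that 0 < |z − 15| < δ implies |√z − √15| < ϵ.
Multiplying by the conjugate, |√z − √15| = |z − 15|/(√z + √15).
Restrict δ ≤ 15 so that |z − 15| < 15 forces z > 0, and then √z + √15 > √15.
Hence |√z − √15| < |z − 15|/√15, which is < ϵ once |z − 15| < √15·ϵ.
Take δ = min(15, √15·ϵ). If 0 < |z − 15| < δ then z > 0 and |√z − √15| < |z − 15|/√15 < ϵ.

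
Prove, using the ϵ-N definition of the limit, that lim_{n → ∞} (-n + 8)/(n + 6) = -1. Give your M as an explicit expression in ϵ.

Fix ϵ > 0. For n ≥ 1, |(-n + 8)/(n + 6) + 1| = |14|/((n + 6)) = 14/((n + 6)).
Since n + 6 ≥ n for n ≥ 1, this is ≤ 14/(n) = 14/n.
So |(-n + 8)/(n + 6) + 1| < ϵ whenever n > 14/ϵ.
Take M = 14/ϵ. If n > M then |(-n + 8)/(n + 6) + 1| ≤ 14/n < ϵ.

M = 14/ϵ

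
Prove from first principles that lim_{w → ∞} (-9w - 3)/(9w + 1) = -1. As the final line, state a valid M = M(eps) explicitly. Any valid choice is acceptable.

M = (2/9)/eps

Let eps > 0 be given. We seek M > 0 such that w > M implies |(-9w - 3)/(9w + 1) + 1| < eps.
(-9w - 3)/(9w + 1) + 1 = (9(-9w - 3) − (-9)(9w + 1)) / (9(9w + 1)) = -18/(9(9w + 1)).
For w > 0 we have 9w + 1 > 9w, so |(-9w - 3)/(9w + 1) + 1| = 18/(9(9w + 1)) < 18/(9·9w) = (2/9)/w.
Thus |(-9w - 3)/(9w + 1) + 1| < eps whenever w > (2/9)/eps.
Take M = (2/9)/eps. If w > M then |(-9w - 3)/(9w + 1) + 1| < (2/9)/w < eps.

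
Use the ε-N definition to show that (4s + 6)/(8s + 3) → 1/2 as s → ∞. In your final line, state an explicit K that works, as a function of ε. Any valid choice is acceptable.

Fix ε > 0. We seek K > 0 such that s > K implies |(4s + 6)/(8s + 3) − (1/2)| < ε.
(4s + 6)/(8s + 3) − (1/2) = (8(4s + 6) − 4(8s + 3)) / (8(8s + 3)) = 36/(8(8s + 3)).
For s > 0 we have 8s + 3 > 8s, so |(4s + 6)/(8s + 3) − (1/2)| = 36/(8(8s + 3)) < 36/(8·8s) = (9/16)/s.
Thus |(4s + 6)/(8s + 3) − (1/2)| < ε whenever s > (9/16)/ε.
Take K = (9/16)/ε. If s > K then |(4s + 6)/(8s + 3) − (1/2)| < (9/16)/s < ε.

K = (9/16)/ε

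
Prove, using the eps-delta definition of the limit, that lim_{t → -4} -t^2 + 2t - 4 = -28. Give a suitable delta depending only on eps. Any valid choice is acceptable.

Fix eps > 0. We want delta > 0 such that 0 < |t + 4| < delta implies |(-t^2 + 2t - 4) + 28| < eps.
(-t^2 + 2t - 4) + 28 = -t^2 + 2t + 24 = (t + 4)(-t + 6).
So |(-t^2 + 2t - 4) + 28| = |t + 4|·|-t + 6|.
Require delta ≤ 1. Then |t + 4| < 1 gives |t| < 5, and by the triangle inequality |-t + 6| ≤ 5 + 6 = 11.
Hence |(-t^2 + 2t - 4) + 28| ≤ 11|t + 4| < eps provided |t + 4| < eps/11.
Choosing delta = min(1, eps/11) ensures both conditions, hence |(-t^2 + 2t - 4) + 28| < eps.

delta = min(1, eps/11)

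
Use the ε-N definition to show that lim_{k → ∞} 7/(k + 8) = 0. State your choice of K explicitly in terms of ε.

Suppose ε > 0. For k ≥ 1, |7/(k + 8) − 0| = 7/(k + 8) ≤ 7/k.
We need 7/k < ε, i.e. k > 7/ε.
Take K = 7/ε. If k > K then |7/(k + 8)| ≤ 7/k < ε.

K = 7/ε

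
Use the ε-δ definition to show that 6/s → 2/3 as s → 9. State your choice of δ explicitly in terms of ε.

Let ε > 0. We seek δ > 0 such that 0 < |s − 9| < δ implies |6/s − (2/3)| < ε.
|6/s − (2/3)| = 6·|9 − s|/(9·|s|) = 6|s − 9|/(9|s|).
Restrict δ ≤ 9/2. Then |s − 9| < 9/2 gives |s| > 9/2, so 9|s| > 81/2.
Then |6/s − (2/3)| < 6|s − 9|/(81/2), which is < ε when |s − 9| < (27/4)ε.
Take δ = min(9/2, (27/4)ε). Then 0 < |s − 9| < δ gives both |s − 9| < 9/2 and |s − 9| < (27/4)ε, so |6/s − (2/3)| < ε.

δ = min(9/2, (27/4)ε)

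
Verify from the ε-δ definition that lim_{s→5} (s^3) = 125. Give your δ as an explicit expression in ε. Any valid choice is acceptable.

δ = min(1, ε/91)

Suppose ε > 0. We seek δ > 0 with 0 < |s − 5| < δ ⇒ |s^3 − 125| < ε.
Factor: s^3 − 125 = (s − 5)(s^2 + 5s + 25), so |s^3 − 125| = |s − 5|·|s^2 + 5s + 25|.
Restrict δ ≤ 1. Then |s − 5| < 1 gives |s| < 6, so by the triangle inequality |s^2 + 5s + 25| ≤ 6^2 + 5·6 + 25 = 91.
Hence |s^3 − 125| ≤ 91|s − 5|, which is < ε once |s − 5| < ε/91.
Take δ = min(1, ε/91). If 0 < |s − 5| < δ then both bounds hold and |s^3 − 125| ≤ 91|s − 5| < 91·(ε/91) = ε.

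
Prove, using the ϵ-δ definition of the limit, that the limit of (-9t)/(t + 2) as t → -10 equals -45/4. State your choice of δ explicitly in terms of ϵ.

Fix ϵ > 0. We want δ > 0 with 0 < |t + 10| < δ ⇒ |(-9t)/(t + 2) + 45/4| < ϵ.
Combining over a common denominator, (-9t)/(t + 2) + 45/4 = [(-9t)·(-8) − 90·(t + 2)] / [(-8)·(t + 2)] = -18(t + 10) / ((-8)(t + 2)).
So |(-9t)/(t + 2) + 45/4| = 18|t + 10| / (8·|t + 2|).
Restrict δ ≤ 4. Then |t + 10| < 4 gives |t + 2| = |(t + 10) + (-8)| ≥ 8 − 4 = 4.
Hence |(-9t)/(t + 2) + 45/4| < 18|t + 10|/(8·4) = (9/16)|t + 10|, which is < ϵ once |t + 10| < (16/9)ϵ.
Take δ = min(4, (16/9)ϵ). Then 0 < |t + 10| < δ forces both bounds, so |(-9t)/(t + 2) + 45/4| < ϵ.

δ = min(4, (16/9)ϵ)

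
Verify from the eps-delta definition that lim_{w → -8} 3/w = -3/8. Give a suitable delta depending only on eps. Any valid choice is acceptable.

delta = min(4, (32/3)eps)

Fix eps > 0. We seek delta > 0 such that 0 < |w + 8| < delta implies |3/w + 3/8| < eps.
|3/w + 3/8| = 3·|-8 − w|/(8·|w|) = 3|w + 8|/(8|w|).
Restrict delta ≤ 4. Then |w + 8| < 4 gives |w| > 4, so 8|w| > 32.
Then |3/w + 3/8| < 3|w + 8|/32, which is < eps when |w + 8| < (32/3)eps.
Take delta = min(4, (32/3)eps). Then 0 < |w + 8| < delta gives both |w + 8| < 4 and |w + 8| < (32/3)eps, so |3/w + 3/8| < eps.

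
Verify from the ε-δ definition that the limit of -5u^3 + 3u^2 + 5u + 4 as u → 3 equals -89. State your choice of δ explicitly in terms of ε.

δ = min(1, ε/159)

Let ε > 0. We want δ > 0 such that 0 < |u − 3| < δ implies |(-5u^3 + 3u^2 + 5u + 4) + 89| < ε.
(-5u^3 + 3u^2 + 5u + 4) + 89 = -5u^3 + 3u^2 + 5u + 93 = (u − 3)(-5u^2 - 12u - 31).
So |(-5u^3 + 3u^2 + 5u + 4) + 89| = |u − 3|·|-5u^2 - 12u - 31|.
Assume first that |u − 3| < 1, so |u| < 4. Then |-5u^2 - 12u - 31| ≤ 5·4^2 + 12·4 + 31 = 159.
Hence |(-5u^3 + 3u^2 + 5u + 4) + 89| ≤ 159|u − 3| < ε provided |u − 3| < ε/159.
Take δ = min(1, ε/159). Then 0 < |u − 3| < δ gives both |u − 3| < 1 and |u − 3| < ε/159, so |(-5u^3 + 3u^2 + 5u + 4) + 89| < ε.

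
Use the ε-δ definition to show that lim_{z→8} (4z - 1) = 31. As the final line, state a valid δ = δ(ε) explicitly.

Suppose ε > 0. We need δ > 0 so that 0 < |z − 8| < δ implies |(4z - 1) − 31| < ε.
Since (4z - 1) − 31 = 4(z − 8), we have |(4z - 1) − 31| = 4|z − 8|.
So 4|z − 8| < ε exactly when |z − 8| < ε/4.
Choosing δ = ε/4 gives |(4z - 1) − 31| = 4|z − 8| < ε whenever |z − 8| < δ.

δ = ε/4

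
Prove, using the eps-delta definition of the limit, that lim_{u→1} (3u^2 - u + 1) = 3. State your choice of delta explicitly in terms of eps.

delta = min(1, eps/8)

Let eps > 0. We want delta > 0 such that 0 < |u − 1| < delta implies |(3u^2 - u + 1) − 3| < eps.
(3u^2 - u + 1) − 3 = 3u^2 - u - 2 = (u − 1)(3u + 2).
So |(3u^2 - u + 1) − 3| = |u − 1|·|3u + 2|.
Require delta ≤ 1. Then |u − 1| < 1 gives |u| < 2, and by the triangle inequality |3u + 2| ≤ 3·2 + 2 = 8.
Hence |(3u^2 - u + 1) − 3| ≤ 8|u − 1| < eps provided |u − 1| < eps/8.
Take delta = min(1, eps/8). Then 0 < |u − 1| < delta gives both |u − 1| < 1 and |u − 1| < eps/8, so |(3u^2 - u + 1) − 3| < eps.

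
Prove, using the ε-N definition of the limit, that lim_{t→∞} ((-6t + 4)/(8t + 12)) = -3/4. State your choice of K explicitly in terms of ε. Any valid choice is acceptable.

Let ε > 0. We seek K > 0 such that t > K implies |(-6t + 4)/(8t + 12) + 3/4| < ε.
(-6t + 4)/(8t + 12) + 3/4 = (8(-6t + 4) − (-6)(8t + 12)) / (8(8t + 12)) = 104/(8(8t + 12)).
For t > 0 we have 8t + 12 > 8t, so |(-6t + 4)/(8t + 12) + 3/4| = 104/(8(8t + 12)) < 104/(8·8t) = (13/8)/t.
Thus |(-6t + 4)/(8t + 12) + 3/4| < ε whenever t > (13/8)/ε.
Take K = (13/8)/ε. If t > K then |(-6t + 4)/(8t + 12) + 3/4| < (13/8)/t < ε.

K = (13/8)/ε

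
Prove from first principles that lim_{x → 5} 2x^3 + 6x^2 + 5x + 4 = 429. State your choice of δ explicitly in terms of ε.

δ = min(2, ε/295)

Let ε > 0 be given. We want δ > 0 such that 0 < |x − 5| < δ implies |(2x^3 + 6x^2 + 5x + 4) − 429| < ε.
(2x^3 + 6x^2 + 5x + 4) − 429 = 2x^3 + 6x^2 + 5x - 425 = (x − 5)(2x^2 + 16x + 85).
So |(2x^3 + 6x^2 + 5x + 4) − 429| = |x − 5|·|2x^2 + 16x + 85|.
Require δ ≤ 2. Then |x − 5| < 2 gives |x| < 7, and by the triangle inequality |2x^2 + 16x + 85| ≤ 2·7^2 + 16·7 + 85 = 295.
Hence |(2x^3 + 6x^2 + 5x + 4) − 429| ≤ 295|x − 5| < ε provided |x − 5| < ε/295.
Take δ = min(2, ε/295). Then 0 < |x − 5| < δ gives both |x − 5| < 2 and |x − 5| < ε/295, so |(2x^3 + 6x^2 + 5x + 4) − 429| < ε.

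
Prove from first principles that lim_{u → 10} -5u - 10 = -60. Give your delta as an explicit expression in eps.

Fix eps > 0. We need delta > 0 so that 0 < |u − 10| < delta implies |(-5u - 10) + 60| < eps.
Since (-5u - 10) + 60 = -5(u − 10), we have |(-5u - 10) + 60| = 5|u − 10|.
Thus it suffices that |u − 10| < eps/5.
Choosing delta = eps/5 gives |(-5u - 10) + 60| = 5|u − 10| < eps whenever |u − 10| < delta.

delta = eps/5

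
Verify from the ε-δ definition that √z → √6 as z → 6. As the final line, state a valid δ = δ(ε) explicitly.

Fix ε > 0. We want δ > 0 such that 0 < |z − 6| < δ implies |√z − √6| < ε.
Multiplying by the conjugate, |√z − √6| = |z − 6|/(√z + √6).
Restrict δ ≤ 6 so that |z − 6| < 6 forces z > 0, and then √z + √6 > √6.
Hence |√z − √6| < |z − 6|/√6, which is < ε once |z − 6| < √6·ε.
Take δ = min(6, √6·ε). If 0 < |z − 6| < δ then z > 0 and |√z − √6| < |z − 6|/√6 < ε.

δ = min(6, √6·ε)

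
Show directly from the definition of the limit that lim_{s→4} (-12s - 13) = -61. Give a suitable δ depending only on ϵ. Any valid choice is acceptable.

Let ϵ > 0. We need δ > 0 so that 0 < |s − 4| < δ implies |(-12s - 13) + 61| < ϵ.
Since (-12s - 13) + 61 = -12(s − 4), we have |(-12s - 13) + 61| = 12|s − 4|.
Thus it suffices that |s − 4| < ϵ/12.
Take δ = ϵ/12. If 0 < |s − 4| < δ then |(-12s - 13) + 61| = 12|s − 4| < 12·(ϵ/12) = ϵ.

δ = ϵ/12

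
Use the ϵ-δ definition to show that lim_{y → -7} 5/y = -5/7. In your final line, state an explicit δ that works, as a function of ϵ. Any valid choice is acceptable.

Suppose ϵ > 0. We seek δ > 0 such that 0 < |y + 7| < δ implies |5/y + 5/7| < ϵ.
|5/y + 5/7| = 5·|-7 − y|/(7·|y|) = 5|y + 7|/(7|y|).
Restrict δ ≤ 7/2. Then |y + 7| < 7/2 gives |y| > 7/2, so 7|y| > 49/2.
Then |5/y + 5/7| < 5|y + 7|/(49/2), which is < ϵ when |y + 7| < (49/10)ϵ.
Take δ = min(7/2, (49/10)ϵ). Then 0 < |y + 7| < δ gives both |y + 7| < 7/2 and |y + 7| < (49/10)ϵ, so |5/y + 5/7| < ϵ.

δ = min(7/2, (49/10)ϵ)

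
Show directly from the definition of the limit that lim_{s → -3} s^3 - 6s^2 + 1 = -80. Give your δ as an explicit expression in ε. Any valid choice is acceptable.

δ = min(1, ε/79)

Let ε > 0. We want δ > 0 such that 0 < |s + 3| < δ implies |(s^3 - 6s^2 + 1) + 80| < ε.
(s^3 - 6s^2 + 1) + 80 = s^3 - 6s^2 + 81 = (s + 3)(s^2 - 9s + 27).
So |(s^3 - 6s^2 + 1) + 80| = |s + 3|·|s^2 - 9s + 27|.
Require δ ≤ 1. Then |s + 3| < 1 gives |s| < 4, and by the triangle inequality |s^2 - 9s + 27| ≤ 4^2 + 9·4 + 27 = 79.
Hence |(s^3 - 6s^2 + 1) + 80| ≤ 79|s + 3| < ε provided |s + 3| < ε/79.
Choosing δ = min(1, ε/79) ensures both conditions, hence |(s^3 - 6s^2 + 1) + 80| < ε.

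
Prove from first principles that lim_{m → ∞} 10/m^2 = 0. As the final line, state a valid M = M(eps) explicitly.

Suppose eps > 0. For m ≥ 1, |10/m^2 − 0| = 10/m^2.
10/m^2 < eps ⇔ m^2 > 10/eps ⇔ m > (10/eps)^{1/2}.
Take M = (10/eps)^{1/2}. Then m > M implies 10/m^2 < eps.

M = (10/eps)^{1/2}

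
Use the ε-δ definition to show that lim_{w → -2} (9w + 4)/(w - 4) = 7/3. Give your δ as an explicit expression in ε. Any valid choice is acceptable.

Suppose ε > 0. We want δ > 0 with 0 < |w + 2| < δ ⇒ |(9w + 4)/(w - 4) − (7/3)| < ε.
Combining over a common denominator, (9w + 4)/(w - 4) − (7/3) = [(9w + 4)·(-6) − (-14)·(w - 4)] / [(-6)·(w - 4)] = -40(w + 2) / ((-6)(w - 4)).
So |(9w + 4)/(w - 4) − (7/3)| = 40|w + 2| / (6·|w − 4|).
Require δ ≤ 3, so |w − 4| ≥ |-6| − |w + 2| > 6 − 3 = 3.
Hence |(9w + 4)/(w - 4) − (7/3)| < 40|w + 2|/(6·3) = (20/9)|w + 2|, which is < ε once |w + 2| < (9/20)ε.
Take δ = min(3, (9/20)ε). Then 0 < |w + 2| < δ forces both bounds, so |(9w + 4)/(w - 4) − (7/3)| < ε.

δ = min(3, (9/20)ε)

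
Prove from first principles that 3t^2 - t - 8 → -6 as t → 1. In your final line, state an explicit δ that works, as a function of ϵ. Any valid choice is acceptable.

δ = min(1, ϵ/8)

Let ϵ > 0 be given. We want δ > 0 such that 0 < |t − 1| < δ implies |(3t^2 - t - 8) + 6| < ϵ.
(3t^2 - t - 8) + 6 = 3t^2 - t - 2 = (t − 1)(3t + 2).
So |(3t^2 - t - 8) + 6| = |t − 1|·|3t + 2|.
Require δ ≤ 1. Then |t − 1| < 1 gives |t| < 2, and by the triangle inequality |3t + 2| ≤ 3·2 + 2 = 8.
Hence |(3t^2 - t - 8) + 6| ≤ 8|t − 1| < ϵ provided |t − 1| < ϵ/8.
Choosing δ = min(1, ϵ/8) ensures both conditions, hence |(3t^2 - t - 8) + 6| < ϵ.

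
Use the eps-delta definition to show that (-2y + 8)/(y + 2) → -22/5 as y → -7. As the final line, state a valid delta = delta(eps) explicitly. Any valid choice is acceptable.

Let eps > 0. We want delta > 0 with 0 < |y + 7| < delta ⇒ |(-2y + 8)/(y + 2) + 22/5| < eps.
Combining over a common denominator, (-2y + 8)/(y + 2) + 22/5 = [(-2y + 8)·(-5) − 22·(y + 2)] / [(-5)·(y + 2)] = -12(y + 7) / ((-5)(y + 2)).
So |(-2y + 8)/(y + 2) + 22/5| = 12|y + 7| / (5·|y + 2|).
Require delta ≤ 5/2, so |y + 2| ≥ |-5| − |y + 7| > 5 − 5/2 = 5/2.
Hence |(-2y + 8)/(y + 2) + 22/5| < 12|y + 7|/(5·(5/2)) = (24/25)|y + 7|, which is < eps once |y + 7| < (25/24)eps.
Take delta = min(5/2, (25/24)eps). Then 0 < |y + 7| < delta forces both bounds, so |(-2y + 8)/(y + 2) + 22/5| < eps.

delta = min(5/2, (25/24)eps)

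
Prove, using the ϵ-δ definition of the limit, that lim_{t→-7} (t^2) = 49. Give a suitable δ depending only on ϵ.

Suppose ϵ > 0. We seek δ > 0 with 0 < |t + 7| < δ ⇒ |t^2 − 49| < ϵ.
Factor: t^2 − 49 = (t + 7)(t - 7), so |t^2 − 49| = |t + 7|·|t - 7|.
Restrict δ ≤ 1. Then |t + 7| < 1 gives |t| < 8, so by the triangle inequality |t - 7| ≤ 8 + 7 = 15.
Hence |t^2 − 49| ≤ 15|t + 7|, which is < ϵ once |t + 7| < ϵ/15.
Take δ = min(1, ϵ/15). If 0 < |t + 7| < δ then both bounds hold and |t^2 − 49| ≤ 15|t + 7| < 15·(ϵ/15) = ϵ.

δ = min(1, ϵ/15)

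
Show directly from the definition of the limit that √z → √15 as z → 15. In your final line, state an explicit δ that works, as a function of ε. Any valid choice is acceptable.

Let ε > 0 be given. We want δ > 0 such that 0 < |z − 15| < δ implies |√z − √15| < ε.
Rationalise: √z − √15 = (z − 15)/(√z + √15), so |√z − √15| = |z − 15|/(√z + √15).
Restrict δ ≤ 15 so that |z − 15| < 15 forces z > 0, and then √z + √15 > √15.
Hence |√z − √15| < |z − 15|/√15, which is < ε once |z − 15| < √15·ε.
Take δ = min(15, √15·ε). If 0 < |z − 15| < δ then z > 0 and |√z − √15| < |z − 15|/√15 < ε.

δ = min(15, √15·ε)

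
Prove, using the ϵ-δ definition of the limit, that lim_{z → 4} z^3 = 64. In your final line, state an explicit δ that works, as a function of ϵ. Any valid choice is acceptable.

δ = min(1, ϵ/61)

Fix ϵ > 0. We seek δ > 0 with 0 < |z − 4| < δ ⇒ |z^3 − 64| < ϵ.
Factor: z^3 − 64 = (z − 4)(z^2 + 4z + 16), so |z^3 − 64| = |z − 4|·|z^2 + 4z + 16|.
Impose δ ≤ 1 so that |z| < 5; then |z^2 + 4z + 16| ≤ 61.
Hence |z^3 − 64| ≤ 61|z − 4|, which is < ϵ once |z − 4| < ϵ/61.
Take δ = min(1, ϵ/61). If 0 < |z − 4| < δ then both bounds hold and |z^3 − 64| ≤ 61|z − 4| < 61·(ϵ/61) = ϵ.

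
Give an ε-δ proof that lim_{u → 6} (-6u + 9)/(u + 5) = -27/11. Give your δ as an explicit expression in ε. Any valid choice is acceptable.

Fix ε > 0. We want δ > 0 with 0 < |u − 6| < δ ⇒ |(-6u + 9)/(u + 5) + 27/11| < ε.
Combining over a common denominator, (-6u + 9)/(u + 5) + 27/11 = [(-6u + 9)·11 − (-27)·(u + 5)] / [11·(u + 5)] = -39(u − 6) / (11(u + 5)).
So |(-6u + 9)/(u + 5) + 27/11| = 39|u − 6| / (11·|u + 5|).
Restrict δ ≤ 11/2. Then |u − 6| < 11/2 gives |u + 5| = |(u − 6) + 11| ≥ 11 − 11/2 = 11/2.
Hence |(-6u + 9)/(u + 5) + 27/11| < 39|u − 6|/(11·(11/2)) = (78/121)|u − 6|, which is < ε once |u − 6| < (121/78)ε.
Take δ = min(11/2, (121/78)ε). Then 0 < |u − 6| < δ forces both bounds, so |(-6u + 9)/(u + 5) + 27/11| < ε.

δ = min(11/2, (121/78)ε)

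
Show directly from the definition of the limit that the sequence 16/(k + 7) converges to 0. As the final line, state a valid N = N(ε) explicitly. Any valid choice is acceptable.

Let ε > 0 be given. For k ≥ 1, |16/(k + 7) − 0| = 16/(k + 7) ≤ 16/k.
We need 16/k < ε, i.e. k > 16/ε.
Take N = 16/ε. If k > N then |16/(k + 7)| ≤ 16/k < ε.

N = 16/ε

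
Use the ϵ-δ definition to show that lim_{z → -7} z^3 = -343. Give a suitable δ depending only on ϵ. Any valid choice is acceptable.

δ = min(1, ϵ/169)

Suppose ϵ > 0. We seek δ > 0 with 0 < |z + 7| < δ ⇒ |z^3 + 343| < ϵ.
Factor: z^3 + 343 = (z + 7)(z^2 - 7z + 49), so |z^3 + 343| = |z + 7|·|z^2 - 7z + 49|.
Impose δ ≤ 1 so that |z| < 8; then |z^2 - 7z + 49| ≤ 169.
Hence |z^3 + 343| ≤ 169|z + 7|, which is < ϵ once |z + 7| < ϵ/169.
Take δ = min(1, ϵ/169). If 0 < |z + 7| < δ then both bounds hold and |z^3 + 343| ≤ 169|z + 7| < 169·(ϵ/169) = ϵ.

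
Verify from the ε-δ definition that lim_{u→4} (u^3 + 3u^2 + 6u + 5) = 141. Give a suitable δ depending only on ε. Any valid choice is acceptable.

Suppose ε > 0. We want δ > 0 such that 0 < |u − 4| < δ implies |(u^3 + 3u^2 + 6u + 5) − 141| < ε.
(u^3 + 3u^2 + 6u + 5) − 141 = u^3 + 3u^2 + 6u - 136 = (u − 4)(u^2 + 7u + 34).
So |(u^3 + 3u^2 + 6u + 5) − 141| = |u − 4|·|u^2 + 7u + 34|.
Require δ ≤ 2. Then |u − 4| < 2 gives |u| < 6, and by the triangle inequality |u^2 + 7u + 34| ≤ 6^2 + 7·6 + 34 = 112.
Hence |(u^3 + 3u^2 + 6u + 5) − 141| ≤ 112|u − 4| < ε provided |u − 4| < ε/112.
Choosing δ = min(2, ε/112) ensures both conditions, hence |(u^3 + 3u^2 + 6u + 5) − 141| < ε.

δ = min(2, ε/112)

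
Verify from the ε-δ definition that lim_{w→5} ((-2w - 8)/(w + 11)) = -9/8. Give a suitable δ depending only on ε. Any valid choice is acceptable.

δ = min(8, (64/7)ε)

Let ε > 0 be given. We want δ > 0 with 0 < |w − 5| < δ ⇒ |(-2w - 8)/(w + 11) + 9/8| < ε.
Combining over a common denominator, (-2w - 8)/(w + 11) + 9/8 = [(-2w - 8)·16 − (-18)·(w + 11)] / [16·(w + 11)] = -14(w − 5) / (16(w + 11)).
So |(-2w - 8)/(w + 11) + 9/8| = 14|w − 5| / (16·|w + 11|).
Restrict δ ≤ 8. Then |w − 5| < 8 gives |w + 11| = |(w − 5) + 16| ≥ 16 − 8 = 8.
Hence |(-2w - 8)/(w + 11) + 9/8| < 14|w − 5|/(16·8) = (7/64)|w − 5|, which is < ε once |w − 5| < (64/7)ε.
Take δ = min(8, (64/7)ε). Then 0 < |w − 5| < δ forces both bounds, so |(-2w - 8)/(w + 11) + 9/8| < ε.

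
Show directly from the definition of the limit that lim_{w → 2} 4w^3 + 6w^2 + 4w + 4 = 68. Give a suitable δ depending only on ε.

δ = min(1, ε/110)

Let ε > 0 be given. We want δ > 0 such that 0 < |w − 2| < δ implies |(4w^3 + 6w^2 + 4w + 4) − 68| < ε.
(4w^3 + 6w^2 + 4w + 4) − 68 = 4w^3 + 6w^2 + 4w - 64 = (w − 2)(4w^2 + 14w + 32).
So |(4w^3 + 6w^2 + 4w + 4) − 68| = |w − 2|·|4w^2 + 14w + 32|.
Require δ ≤ 1. Then |w − 2| < 1 gives |w| < 3, and by the triangle inequality |4w^2 + 14w + 32| ≤ 4·3^2 + 14·3 + 32 = 110.
Hence |(4w^3 + 6w^2 + 4w + 4) − 68| ≤ 110|w − 2| < ε provided |w − 2| < ε/110.
Choosing δ = min(1, ε/110) ensures both conditions, hence |(4w^3 + 6w^2 + 4w + 4) − 68| < ε.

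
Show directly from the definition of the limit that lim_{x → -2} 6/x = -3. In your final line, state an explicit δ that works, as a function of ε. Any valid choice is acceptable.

Suppose ε > 0. We seek δ > 0 such that 0 < |x + 2| < δ implies |6/x + 3| < ε.
|6/x + 3| = 6·|-2 − x|/(2·|x|) = 6|x + 2|/(2|x|).
Require δ ≤ 1 so that |x| > 2 − 1 = 1, hence 2|x| > 2.
Then |6/x + 3| < 6|x + 2|/2, which is < ε when |x + 2| < (1/3)ε.
Take δ = min(1, (1/3)ε). Then 0 < |x + 2| < δ gives both |x + 2| < 1 and |x + 2| < (1/3)ε, so |6/x + 3| < ε.

δ = min(1, (1/3)ε)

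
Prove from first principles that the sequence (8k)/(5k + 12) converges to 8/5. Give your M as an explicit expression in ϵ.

Fix ϵ > 0. For k ≥ 1, |(8k)/(5k + 12) − (8/5)| = |-96|/(5(5k + 12)) = 96/(5(5k + 12)).
Since 5k + 12 ≥ 5k for k ≥ 1, this is ≤ 96/(5·5k) = (96/25)/k.
So |(8k)/(5k + 12) − (8/5)| < ϵ whenever k > (96/25)/ϵ.
Take M = (96/25)/ϵ. If k > M then |(8k)/(5k + 12) − (8/5)| ≤ (96/25)/k < ϵ.

M = (96/25)/ϵ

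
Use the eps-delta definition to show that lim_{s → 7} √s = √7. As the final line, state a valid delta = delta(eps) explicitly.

Fix eps > 0. We want delta > 0 such that 0 < |s − 7| < delta implies |√s − √7| < eps.
Multiplying by the conjugate, |√s − √7| = |s − 7|/(√s + √7).
Restrict delta ≤ 7 so that |s − 7| < 7 forces s > 0, and then √s + √7 > √7.
Hence |√s − √7| < |s − 7|/√7, which is < eps once |s − 7| < √7·eps.
Take delta = min(7, √7·eps). If 0 < |s − 7| < delta then s > 0 and |√s − √7| < |s − 7|/√7 < eps.

delta = min(7, √7·eps)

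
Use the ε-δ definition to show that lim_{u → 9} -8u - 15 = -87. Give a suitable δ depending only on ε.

Let ε > 0 be given. We need δ > 0 so that 0 < |u − 9| < δ implies |(-8u - 15) + 87| < ε.
|(-8u - 15) + 87| = |-8u + 72| = 8|u − 9|.
So 8|u − 9| < ε exactly when |u − 9| < ε/8.
Take δ = ε/8. If 0 < |u − 9| < δ then |(-8u - 15) + 87| = 8|u − 9| < 8·(ε/8) = ε.

δ = ε/8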